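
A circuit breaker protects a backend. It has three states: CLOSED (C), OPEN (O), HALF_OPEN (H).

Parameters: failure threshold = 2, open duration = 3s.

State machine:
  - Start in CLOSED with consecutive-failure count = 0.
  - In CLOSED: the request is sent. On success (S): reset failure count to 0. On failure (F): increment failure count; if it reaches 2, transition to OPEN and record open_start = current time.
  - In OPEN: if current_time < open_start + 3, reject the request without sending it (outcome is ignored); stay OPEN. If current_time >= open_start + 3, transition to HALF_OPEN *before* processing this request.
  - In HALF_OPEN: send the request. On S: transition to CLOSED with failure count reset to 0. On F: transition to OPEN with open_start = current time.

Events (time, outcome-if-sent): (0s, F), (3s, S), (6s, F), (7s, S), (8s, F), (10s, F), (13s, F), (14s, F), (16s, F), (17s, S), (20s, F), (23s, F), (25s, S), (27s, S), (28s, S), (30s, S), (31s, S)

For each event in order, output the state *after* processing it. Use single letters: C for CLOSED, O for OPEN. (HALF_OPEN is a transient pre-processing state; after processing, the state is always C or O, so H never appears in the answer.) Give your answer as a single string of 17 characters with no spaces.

State after each event:
  event#1 t=0s outcome=F: state=CLOSED
  event#2 t=3s outcome=S: state=CLOSED
  event#3 t=6s outcome=F: state=CLOSED
  event#4 t=7s outcome=S: state=CLOSED
  event#5 t=8s outcome=F: state=CLOSED
  event#6 t=10s outcome=F: state=OPEN
  event#7 t=13s outcome=F: state=OPEN
  event#8 t=14s outcome=F: state=OPEN
  event#9 t=16s outcome=F: state=OPEN
  event#10 t=17s outcome=S: state=OPEN
  event#11 t=20s outcome=F: state=OPEN
  event#12 t=23s outcome=F: state=OPEN
  event#13 t=25s outcome=S: state=OPEN
  event#14 t=27s outcome=S: state=CLOSED
  event#15 t=28s outcome=S: state=CLOSED
  event#16 t=30s outcome=S: state=CLOSED
  event#17 t=31s outcome=S: state=CLOSED

Answer: CCCCCOOOOOOOOCCCC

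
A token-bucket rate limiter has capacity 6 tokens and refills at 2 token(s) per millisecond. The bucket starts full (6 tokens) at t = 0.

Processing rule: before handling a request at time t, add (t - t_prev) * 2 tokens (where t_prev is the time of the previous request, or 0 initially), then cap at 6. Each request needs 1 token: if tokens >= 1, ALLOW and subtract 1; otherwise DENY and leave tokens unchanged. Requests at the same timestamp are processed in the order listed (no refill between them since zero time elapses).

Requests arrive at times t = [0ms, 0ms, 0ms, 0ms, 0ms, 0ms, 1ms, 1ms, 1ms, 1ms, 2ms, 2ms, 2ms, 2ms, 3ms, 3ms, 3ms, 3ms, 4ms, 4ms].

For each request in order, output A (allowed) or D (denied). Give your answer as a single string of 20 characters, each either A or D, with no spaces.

Simulating step by step:
  req#1 t=0ms: ALLOW
  req#2 t=0ms: ALLOW
  req#3 t=0ms: ALLOW
  req#4 t=0ms: ALLOW
  req#5 t=0ms: ALLOW
  req#6 t=0ms: ALLOW
  req#7 t=1ms: ALLOW
  req#8 t=1ms: ALLOW
  req#9 t=1ms: DENY
  req#10 t=1ms: DENY
  req#11 t=2ms: ALLOW
  req#12 t=2ms: ALLOW
  req#13 t=2ms: DENY
  req#14 t=2ms: DENY
  req#15 t=3ms: ALLOW
  req#16 t=3ms: ALLOW
  req#17 t=3ms: DENY
  req#18 t=3ms: DENY
  req#19 t=4ms: ALLOW
  req#20 t=4ms: ALLOW

Answer: AAAAAAAADDAADDAADDAA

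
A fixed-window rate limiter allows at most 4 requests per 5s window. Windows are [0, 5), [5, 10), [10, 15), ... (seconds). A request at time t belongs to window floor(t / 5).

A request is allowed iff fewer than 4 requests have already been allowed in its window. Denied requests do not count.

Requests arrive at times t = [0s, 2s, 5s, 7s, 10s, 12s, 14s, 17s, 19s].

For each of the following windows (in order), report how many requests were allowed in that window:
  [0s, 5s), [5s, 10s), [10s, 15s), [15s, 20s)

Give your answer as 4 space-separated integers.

Processing requests:
  req#1 t=0s (window 0): ALLOW
  req#2 t=2s (window 0): ALLOW
  req#3 t=5s (window 1): ALLOW
  req#4 t=7s (window 1): ALLOW
  req#5 t=10s (window 2): ALLOW
  req#6 t=12s (window 2): ALLOW
  req#7 t=14s (window 2): ALLOW
  req#8 t=17s (window 3): ALLOW
  req#9 t=19s (window 3): ALLOW

Allowed counts by window: 2 2 3 2

Answer: 2 2 3 2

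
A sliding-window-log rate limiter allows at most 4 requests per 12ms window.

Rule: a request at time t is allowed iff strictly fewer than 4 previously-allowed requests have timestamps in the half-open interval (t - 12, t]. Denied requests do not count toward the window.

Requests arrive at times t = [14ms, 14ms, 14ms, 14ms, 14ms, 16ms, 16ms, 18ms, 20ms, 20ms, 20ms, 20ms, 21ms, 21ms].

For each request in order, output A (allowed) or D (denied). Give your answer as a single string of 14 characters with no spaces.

Tracking allowed requests in the window:
  req#1 t=14ms: ALLOW
  req#2 t=14ms: ALLOW
  req#3 t=14ms: ALLOW
  req#4 t=14ms: ALLOW
  req#5 t=14ms: DENY
  req#6 t=16ms: DENY
  req#7 t=16ms: DENY
  req#8 t=18ms: DENY
  req#9 t=20ms: DENY
  req#10 t=20ms: DENY
  req#11 t=20ms: DENY
  req#12 t=20ms: DENY
  req#13 t=21ms: DENY
  req#14 t=21ms: DENY

Answer: AAAADDDDDDDDDD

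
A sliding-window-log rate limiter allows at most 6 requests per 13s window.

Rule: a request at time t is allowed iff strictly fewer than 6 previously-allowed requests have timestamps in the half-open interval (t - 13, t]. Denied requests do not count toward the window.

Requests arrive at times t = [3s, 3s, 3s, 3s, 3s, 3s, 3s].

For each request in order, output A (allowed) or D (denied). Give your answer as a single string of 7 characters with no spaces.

Answer: AAAAAAD

Derivation:
Tracking allowed requests in the window:
  req#1 t=3s: ALLOW
  req#2 t=3s: ALLOW
  req#3 t=3s: ALLOW
  req#4 t=3s: ALLOW
  req#5 t=3s: ALLOW
  req#6 t=3s: ALLOW
  req#7 t=3s: DENY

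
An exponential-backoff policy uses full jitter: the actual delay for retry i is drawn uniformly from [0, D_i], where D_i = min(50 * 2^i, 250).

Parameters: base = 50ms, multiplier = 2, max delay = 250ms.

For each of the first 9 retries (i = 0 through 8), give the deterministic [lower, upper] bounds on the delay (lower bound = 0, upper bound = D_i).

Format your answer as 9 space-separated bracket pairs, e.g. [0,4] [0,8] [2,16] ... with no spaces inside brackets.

Answer: [0,50] [0,100] [0,200] [0,250] [0,250] [0,250] [0,250] [0,250] [0,250]

Derivation:
Computing bounds per retry:
  i=0: D_i=min(50*2^0,250)=50, bounds=[0,50]
  i=1: D_i=min(50*2^1,250)=100, bounds=[0,100]
  i=2: D_i=min(50*2^2,250)=200, bounds=[0,200]
  i=3: D_i=min(50*2^3,250)=250, bounds=[0,250]
  i=4: D_i=min(50*2^4,250)=250, bounds=[0,250]
  i=5: D_i=min(50*2^5,250)=250, bounds=[0,250]
  i=6: D_i=min(50*2^6,250)=250, bounds=[0,250]
  i=7: D_i=min(50*2^7,250)=250, bounds=[0,250]
  i=8: D_i=min(50*2^8,250)=250, bounds=[0,250]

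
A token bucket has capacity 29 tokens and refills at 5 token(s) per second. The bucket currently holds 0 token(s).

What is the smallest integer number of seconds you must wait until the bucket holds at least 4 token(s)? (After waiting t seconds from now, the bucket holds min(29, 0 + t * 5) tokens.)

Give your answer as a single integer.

Answer: 1

Derivation:
Need 0 + t * 5 >= 4, so t >= 4/5.
Smallest integer t = ceil(4/5) = 1.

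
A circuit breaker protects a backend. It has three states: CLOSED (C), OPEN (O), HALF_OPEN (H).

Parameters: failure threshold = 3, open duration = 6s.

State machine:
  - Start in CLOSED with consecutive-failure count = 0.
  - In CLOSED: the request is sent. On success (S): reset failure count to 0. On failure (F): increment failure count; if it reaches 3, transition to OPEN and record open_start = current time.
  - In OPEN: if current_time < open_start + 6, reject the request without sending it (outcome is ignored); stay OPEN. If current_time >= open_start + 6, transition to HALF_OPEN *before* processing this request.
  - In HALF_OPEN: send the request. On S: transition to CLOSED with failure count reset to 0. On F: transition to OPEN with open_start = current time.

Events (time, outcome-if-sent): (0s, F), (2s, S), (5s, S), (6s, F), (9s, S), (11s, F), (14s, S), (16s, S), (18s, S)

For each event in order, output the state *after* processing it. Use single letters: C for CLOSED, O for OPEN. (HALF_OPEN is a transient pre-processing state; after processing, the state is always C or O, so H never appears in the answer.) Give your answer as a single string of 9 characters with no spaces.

Answer: CCCCCCCCC

Derivation:
State after each event:
  event#1 t=0s outcome=F: state=CLOSED
  event#2 t=2s outcome=S: state=CLOSED
  event#3 t=5s outcome=S: state=CLOSED
  event#4 t=6s outcome=F: state=CLOSED
  event#5 t=9s outcome=S: state=CLOSED
  event#6 t=11s outcome=F: state=CLOSED
  event#7 t=14s outcome=S: state=CLOSED
  event#8 t=16s outcome=S: state=CLOSED
  event#9 t=18s outcome=S: state=CLOSED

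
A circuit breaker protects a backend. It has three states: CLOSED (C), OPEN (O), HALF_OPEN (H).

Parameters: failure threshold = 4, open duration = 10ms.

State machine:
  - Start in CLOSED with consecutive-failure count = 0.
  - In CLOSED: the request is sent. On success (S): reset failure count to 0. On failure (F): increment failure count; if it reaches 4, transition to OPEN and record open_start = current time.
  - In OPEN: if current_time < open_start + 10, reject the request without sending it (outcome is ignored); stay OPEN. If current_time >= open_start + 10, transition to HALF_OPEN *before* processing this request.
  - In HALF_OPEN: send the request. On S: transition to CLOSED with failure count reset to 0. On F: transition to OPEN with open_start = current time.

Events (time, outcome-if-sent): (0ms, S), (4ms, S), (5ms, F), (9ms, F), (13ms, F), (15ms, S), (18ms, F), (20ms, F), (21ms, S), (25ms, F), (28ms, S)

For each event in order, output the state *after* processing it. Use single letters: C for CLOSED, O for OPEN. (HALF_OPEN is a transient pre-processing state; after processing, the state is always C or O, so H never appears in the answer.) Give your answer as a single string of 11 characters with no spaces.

State after each event:
  event#1 t=0ms outcome=S: state=CLOSED
  event#2 t=4ms outcome=S: state=CLOSED
  event#3 t=5ms outcome=F: state=CLOSED
  event#4 t=9ms outcome=F: state=CLOSED
  event#5 t=13ms outcome=F: state=CLOSED
  event#6 t=15ms outcome=S: state=CLOSED
  event#7 t=18ms outcome=F: state=CLOSED
  event#8 t=20ms outcome=F: state=CLOSED
  event#9 t=21ms outcome=S: state=CLOSED
  event#10 t=25ms outcome=F: state=CLOSED
  event#11 t=28ms outcome=S: state=CLOSED

Answer: CCCCCCCCCCC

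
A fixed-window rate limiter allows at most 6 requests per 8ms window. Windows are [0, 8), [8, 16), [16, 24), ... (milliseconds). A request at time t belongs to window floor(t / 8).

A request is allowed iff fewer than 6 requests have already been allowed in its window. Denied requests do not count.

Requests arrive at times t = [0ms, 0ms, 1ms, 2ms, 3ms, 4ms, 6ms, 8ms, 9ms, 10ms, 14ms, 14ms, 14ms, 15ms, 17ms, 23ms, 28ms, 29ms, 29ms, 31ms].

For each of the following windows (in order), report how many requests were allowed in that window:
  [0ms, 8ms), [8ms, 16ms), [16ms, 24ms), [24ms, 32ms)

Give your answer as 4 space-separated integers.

Processing requests:
  req#1 t=0ms (window 0): ALLOW
  req#2 t=0ms (window 0): ALLOW
  req#3 t=1ms (window 0): ALLOW
  req#4 t=2ms (window 0): ALLOW
  req#5 t=3ms (window 0): ALLOW
  req#6 t=4ms (window 0): ALLOW
  req#7 t=6ms (window 0): DENY
  req#8 t=8ms (window 1): ALLOW
  req#9 t=9ms (window 1): ALLOW
  req#10 t=10ms (window 1): ALLOW
  req#11 t=14ms (window 1): ALLOW
  req#12 t=14ms (window 1): ALLOW
  req#13 t=14ms (window 1): ALLOW
  req#14 t=15ms (window 1): DENY
  req#15 t=17ms (window 2): ALLOW
  req#16 t=23ms (window 2): ALLOW
  req#17 t=28ms (window 3): ALLOW
  req#18 t=29ms (window 3): ALLOW
  req#19 t=29ms (window 3): ALLOW
  req#20 t=31ms (window 3): ALLOW

Allowed counts by window: 6 6 2 4

Answer: 6 6 2 4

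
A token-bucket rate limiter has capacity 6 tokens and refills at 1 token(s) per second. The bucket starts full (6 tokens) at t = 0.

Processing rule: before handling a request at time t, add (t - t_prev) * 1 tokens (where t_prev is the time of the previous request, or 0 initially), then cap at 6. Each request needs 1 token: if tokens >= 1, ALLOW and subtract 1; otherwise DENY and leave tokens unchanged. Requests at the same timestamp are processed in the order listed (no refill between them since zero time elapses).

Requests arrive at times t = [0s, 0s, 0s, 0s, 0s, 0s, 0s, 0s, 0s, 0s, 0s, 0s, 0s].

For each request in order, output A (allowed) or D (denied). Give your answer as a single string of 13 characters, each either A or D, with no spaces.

Answer: AAAAAADDDDDDD

Derivation:
Simulating step by step:
  req#1 t=0s: ALLOW
  req#2 t=0s: ALLOW
  req#3 t=0s: ALLOW
  req#4 t=0s: ALLOW
  req#5 t=0s: ALLOW
  req#6 t=0s: ALLOW
  req#7 t=0s: DENY
  req#8 t=0s: DENY
  req#9 t=0s: DENY
  req#10 t=0s: DENY
  req#11 t=0s: DENY
  req#12 t=0s: DENY
  req#13 t=0s: DENY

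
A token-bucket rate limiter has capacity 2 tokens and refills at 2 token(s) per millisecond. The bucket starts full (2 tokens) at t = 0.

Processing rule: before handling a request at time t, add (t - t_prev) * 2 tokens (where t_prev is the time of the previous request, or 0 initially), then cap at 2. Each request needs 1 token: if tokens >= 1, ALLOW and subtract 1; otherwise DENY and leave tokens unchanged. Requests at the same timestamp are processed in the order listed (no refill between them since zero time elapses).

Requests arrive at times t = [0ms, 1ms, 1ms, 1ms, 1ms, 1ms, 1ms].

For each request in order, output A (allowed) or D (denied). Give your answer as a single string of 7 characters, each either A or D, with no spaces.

Simulating step by step:
  req#1 t=0ms: ALLOW
  req#2 t=1ms: ALLOW
  req#3 t=1ms: ALLOW
  req#4 t=1ms: DENY
  req#5 t=1ms: DENY
  req#6 t=1ms: DENY
  req#7 t=1ms: DENY

Answer: AAADDDD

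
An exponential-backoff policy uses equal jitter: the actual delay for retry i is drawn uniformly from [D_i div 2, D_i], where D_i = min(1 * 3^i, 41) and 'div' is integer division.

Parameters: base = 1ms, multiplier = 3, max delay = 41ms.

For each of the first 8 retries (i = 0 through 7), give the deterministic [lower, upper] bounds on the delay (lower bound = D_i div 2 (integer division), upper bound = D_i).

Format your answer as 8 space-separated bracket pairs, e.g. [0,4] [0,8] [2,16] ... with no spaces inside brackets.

Answer: [0,1] [1,3] [4,9] [13,27] [20,41] [20,41] [20,41] [20,41]

Derivation:
Computing bounds per retry:
  i=0: D_i=min(1*3^0,41)=1, bounds=[0,1]
  i=1: D_i=min(1*3^1,41)=3, bounds=[1,3]
  i=2: D_i=min(1*3^2,41)=9, bounds=[4,9]
  i=3: D_i=min(1*3^3,41)=27, bounds=[13,27]
  i=4: D_i=min(1*3^4,41)=41, bounds=[20,41]
  i=5: D_i=min(1*3^5,41)=41, bounds=[20,41]
  i=6: D_i=min(1*3^6,41)=41, bounds=[20,41]
  i=7: D_i=min(1*3^7,41)=41, bounds=[20,41]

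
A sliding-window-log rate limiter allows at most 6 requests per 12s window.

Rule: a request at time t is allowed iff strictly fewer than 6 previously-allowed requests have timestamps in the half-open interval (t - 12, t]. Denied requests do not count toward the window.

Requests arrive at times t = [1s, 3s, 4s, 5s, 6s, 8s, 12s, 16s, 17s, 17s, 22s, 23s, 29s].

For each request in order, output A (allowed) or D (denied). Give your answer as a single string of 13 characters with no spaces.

Answer: AAAAAADAAAAAA

Derivation:
Tracking allowed requests in the window:
  req#1 t=1s: ALLOW
  req#2 t=3s: ALLOW
  req#3 t=4s: ALLOW
  req#4 t=5s: ALLOW
  req#5 t=6s: ALLOW
  req#6 t=8s: ALLOW
  req#7 t=12s: DENY
  req#8 t=16s: ALLOW
  req#9 t=17s: ALLOW
  req#10 t=17s: ALLOW
  req#11 t=22s: ALLOW
  req#12 t=23s: ALLOW
  req#13 t=29s: ALLOW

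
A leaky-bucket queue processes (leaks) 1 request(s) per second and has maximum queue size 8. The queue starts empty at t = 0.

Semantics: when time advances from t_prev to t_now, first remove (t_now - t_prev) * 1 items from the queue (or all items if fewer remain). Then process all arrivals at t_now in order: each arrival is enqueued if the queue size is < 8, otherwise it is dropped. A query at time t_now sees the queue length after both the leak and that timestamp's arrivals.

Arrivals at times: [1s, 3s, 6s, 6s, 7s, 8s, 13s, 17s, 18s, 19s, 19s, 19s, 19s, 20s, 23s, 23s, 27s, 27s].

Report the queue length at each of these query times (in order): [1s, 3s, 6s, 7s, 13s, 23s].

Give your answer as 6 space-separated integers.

Queue lengths at query times:
  query t=1s: backlog = 1
  query t=3s: backlog = 1
  query t=6s: backlog = 2
  query t=7s: backlog = 2
  query t=13s: backlog = 1
  query t=23s: backlog = 3

Answer: 1 1 2 2 1 3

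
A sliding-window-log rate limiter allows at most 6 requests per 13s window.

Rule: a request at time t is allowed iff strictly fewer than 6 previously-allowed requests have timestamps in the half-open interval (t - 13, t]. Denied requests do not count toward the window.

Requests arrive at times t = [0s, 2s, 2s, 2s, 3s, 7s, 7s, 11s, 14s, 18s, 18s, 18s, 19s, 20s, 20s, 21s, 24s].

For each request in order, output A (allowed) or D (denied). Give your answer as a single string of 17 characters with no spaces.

Tracking allowed requests in the window:
  req#1 t=0s: ALLOW
  req#2 t=2s: ALLOW
  req#3 t=2s: ALLOW
  req#4 t=2s: ALLOW
  req#5 t=3s: ALLOW
  req#6 t=7s: ALLOW
  req#7 t=7s: DENY
  req#8 t=11s: DENY
  req#9 t=14s: ALLOW
  req#10 t=18s: ALLOW
  req#11 t=18s: ALLOW
  req#12 t=18s: ALLOW
  req#13 t=19s: ALLOW
  req#14 t=20s: ALLOW
  req#15 t=20s: DENY
  req#16 t=21s: DENY
  req#17 t=24s: DENY

Answer: AAAAAADDAAAAAADDD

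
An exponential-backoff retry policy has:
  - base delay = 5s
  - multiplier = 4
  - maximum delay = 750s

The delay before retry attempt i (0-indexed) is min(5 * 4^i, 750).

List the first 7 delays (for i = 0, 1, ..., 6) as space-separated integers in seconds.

Computing each delay:
  i=0: min(5*4^0, 750) = 5
  i=1: min(5*4^1, 750) = 20
  i=2: min(5*4^2, 750) = 80
  i=3: min(5*4^3, 750) = 320
  i=4: min(5*4^4, 750) = 750
  i=5: min(5*4^5, 750) = 750
  i=6: min(5*4^6, 750) = 750

Answer: 5 20 80 320 750 750 750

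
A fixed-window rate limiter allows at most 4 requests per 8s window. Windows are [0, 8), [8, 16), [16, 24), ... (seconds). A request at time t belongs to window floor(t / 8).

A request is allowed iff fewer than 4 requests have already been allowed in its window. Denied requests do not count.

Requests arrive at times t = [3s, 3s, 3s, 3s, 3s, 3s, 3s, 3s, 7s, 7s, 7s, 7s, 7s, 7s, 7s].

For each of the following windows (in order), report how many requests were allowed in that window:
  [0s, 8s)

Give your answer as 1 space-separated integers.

Processing requests:
  req#1 t=3s (window 0): ALLOW
  req#2 t=3s (window 0): ALLOW
  req#3 t=3s (window 0): ALLOW
  req#4 t=3s (window 0): ALLOW
  req#5 t=3s (window 0): DENY
  req#6 t=3s (window 0): DENY
  req#7 t=3s (window 0): DENY
  req#8 t=3s (window 0): DENY
  req#9 t=7s (window 0): DENY
  req#10 t=7s (window 0): DENY
  req#11 t=7s (window 0): DENY
  req#12 t=7s (window 0): DENY
  req#13 t=7s (window 0): DENY
  req#14 t=7s (window 0): DENY
  req#15 t=7s (window 0): DENY

Allowed counts by window: 4

Answer: 4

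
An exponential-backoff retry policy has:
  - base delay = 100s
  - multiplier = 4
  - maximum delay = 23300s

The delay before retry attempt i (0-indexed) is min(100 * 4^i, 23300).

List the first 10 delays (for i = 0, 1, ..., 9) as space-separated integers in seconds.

Computing each delay:
  i=0: min(100*4^0, 23300) = 100
  i=1: min(100*4^1, 23300) = 400
  i=2: min(100*4^2, 23300) = 1600
  i=3: min(100*4^3, 23300) = 6400
  i=4: min(100*4^4, 23300) = 23300
  i=5: min(100*4^5, 23300) = 23300
  i=6: min(100*4^6, 23300) = 23300
  i=7: min(100*4^7, 23300) = 23300
  i=8: min(100*4^8, 23300) = 23300
  i=9: min(100*4^9, 23300) = 23300

Answer: 100 400 1600 6400 23300 23300 23300 23300 23300 23300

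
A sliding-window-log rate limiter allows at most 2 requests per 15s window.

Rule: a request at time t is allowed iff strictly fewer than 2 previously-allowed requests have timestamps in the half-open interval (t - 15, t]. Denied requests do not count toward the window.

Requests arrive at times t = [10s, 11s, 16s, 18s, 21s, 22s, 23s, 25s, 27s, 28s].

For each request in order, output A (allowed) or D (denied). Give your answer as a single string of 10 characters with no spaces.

Tracking allowed requests in the window:
  req#1 t=10s: ALLOW
  req#2 t=11s: ALLOW
  req#3 t=16s: DENY
  req#4 t=18s: DENY
  req#5 t=21s: DENY
  req#6 t=22s: DENY
  req#7 t=23s: DENY
  req#8 t=25s: ALLOW
  req#9 t=27s: ALLOW
  req#10 t=28s: DENY

Answer: AADDDDDAAD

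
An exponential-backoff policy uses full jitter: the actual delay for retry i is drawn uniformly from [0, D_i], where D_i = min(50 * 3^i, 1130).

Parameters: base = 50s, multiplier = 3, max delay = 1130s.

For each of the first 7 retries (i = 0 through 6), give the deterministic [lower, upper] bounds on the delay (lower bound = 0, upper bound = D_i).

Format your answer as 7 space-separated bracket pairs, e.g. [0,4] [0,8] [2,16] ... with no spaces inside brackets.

Answer: [0,50] [0,150] [0,450] [0,1130] [0,1130] [0,1130] [0,1130]

Derivation:
Computing bounds per retry:
  i=0: D_i=min(50*3^0,1130)=50, bounds=[0,50]
  i=1: D_i=min(50*3^1,1130)=150, bounds=[0,150]
  i=2: D_i=min(50*3^2,1130)=450, bounds=[0,450]
  i=3: D_i=min(50*3^3,1130)=1130, bounds=[0,1130]
  i=4: D_i=min(50*3^4,1130)=1130, bounds=[0,1130]
  i=5: D_i=min(50*3^5,1130)=1130, bounds=[0,1130]
  i=6: D_i=min(50*3^6,1130)=1130, bounds=[0,1130]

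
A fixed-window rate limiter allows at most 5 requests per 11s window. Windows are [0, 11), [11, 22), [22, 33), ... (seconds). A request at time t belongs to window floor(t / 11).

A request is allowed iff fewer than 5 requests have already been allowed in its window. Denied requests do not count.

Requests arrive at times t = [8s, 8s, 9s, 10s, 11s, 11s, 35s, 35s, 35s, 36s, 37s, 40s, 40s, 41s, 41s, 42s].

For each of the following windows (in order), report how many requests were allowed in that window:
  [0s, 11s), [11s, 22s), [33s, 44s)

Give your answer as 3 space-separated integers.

Answer: 4 2 5

Derivation:
Processing requests:
  req#1 t=8s (window 0): ALLOW
  req#2 t=8s (window 0): ALLOW
  req#3 t=9s (window 0): ALLOW
  req#4 t=10s (window 0): ALLOW
  req#5 t=11s (window 1): ALLOW
  req#6 t=11s (window 1): ALLOW
  req#7 t=35s (window 3): ALLOW
  req#8 t=35s (window 3): ALLOW
  req#9 t=35s (window 3): ALLOW
  req#10 t=36s (window 3): ALLOW
  req#11 t=37s (window 3): ALLOW
  req#12 t=40s (window 3): DENY
  req#13 t=40s (window 3): DENY
  req#14 t=41s (window 3): DENY
  req#15 t=41s (window 3): DENY
  req#16 t=42s (window 3): DENY

Allowed counts by window: 4 2 5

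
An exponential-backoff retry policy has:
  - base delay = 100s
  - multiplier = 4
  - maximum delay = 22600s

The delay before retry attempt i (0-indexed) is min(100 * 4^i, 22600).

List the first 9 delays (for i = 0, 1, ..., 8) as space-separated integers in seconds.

Answer: 100 400 1600 6400 22600 22600 22600 22600 22600

Derivation:
Computing each delay:
  i=0: min(100*4^0, 22600) = 100
  i=1: min(100*4^1, 22600) = 400
  i=2: min(100*4^2, 22600) = 1600
  i=3: min(100*4^3, 22600) = 6400
  i=4: min(100*4^4, 22600) = 22600
  i=5: min(100*4^5, 22600) = 22600
  i=6: min(100*4^6, 22600) = 22600
  i=7: min(100*4^7, 22600) = 22600
  i=8: min(100*4^8, 22600) = 22600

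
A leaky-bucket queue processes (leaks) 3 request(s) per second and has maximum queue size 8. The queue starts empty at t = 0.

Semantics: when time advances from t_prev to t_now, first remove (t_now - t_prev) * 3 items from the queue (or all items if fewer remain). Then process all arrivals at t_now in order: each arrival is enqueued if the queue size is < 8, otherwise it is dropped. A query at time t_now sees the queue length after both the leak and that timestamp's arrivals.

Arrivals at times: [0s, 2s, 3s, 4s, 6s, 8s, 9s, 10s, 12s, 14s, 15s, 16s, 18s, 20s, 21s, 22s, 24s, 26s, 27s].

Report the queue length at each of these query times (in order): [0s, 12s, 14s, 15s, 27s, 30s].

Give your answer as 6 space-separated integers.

Answer: 1 1 1 1 1 0

Derivation:
Queue lengths at query times:
  query t=0s: backlog = 1
  query t=12s: backlog = 1
  query t=14s: backlog = 1
  query t=15s: backlog = 1
  query t=27s: backlog = 1
  query t=30s: backlog = 0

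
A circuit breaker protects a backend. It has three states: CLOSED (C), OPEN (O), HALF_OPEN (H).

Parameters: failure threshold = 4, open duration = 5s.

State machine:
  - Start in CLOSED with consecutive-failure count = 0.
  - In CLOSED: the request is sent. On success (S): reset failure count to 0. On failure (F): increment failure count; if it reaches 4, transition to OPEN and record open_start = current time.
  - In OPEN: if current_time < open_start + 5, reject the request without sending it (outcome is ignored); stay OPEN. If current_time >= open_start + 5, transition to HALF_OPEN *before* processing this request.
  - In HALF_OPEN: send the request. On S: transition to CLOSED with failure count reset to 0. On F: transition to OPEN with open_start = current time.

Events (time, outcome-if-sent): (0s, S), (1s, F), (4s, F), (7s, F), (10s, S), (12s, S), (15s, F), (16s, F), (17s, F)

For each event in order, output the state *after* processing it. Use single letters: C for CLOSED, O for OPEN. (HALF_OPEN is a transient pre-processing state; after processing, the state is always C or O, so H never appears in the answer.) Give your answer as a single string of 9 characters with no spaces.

Answer: CCCCCCCCC

Derivation:
State after each event:
  event#1 t=0s outcome=S: state=CLOSED
  event#2 t=1s outcome=F: state=CLOSED
  event#3 t=4s outcome=F: state=CLOSED
  event#4 t=7s outcome=F: state=CLOSED
  event#5 t=10s outcome=S: state=CLOSED
  event#6 t=12s outcome=S: state=CLOSED
  event#7 t=15s outcome=F: state=CLOSED
  event#8 t=16s outcome=F: state=CLOSED
  event#9 t=17s outcome=F: state=CLOSED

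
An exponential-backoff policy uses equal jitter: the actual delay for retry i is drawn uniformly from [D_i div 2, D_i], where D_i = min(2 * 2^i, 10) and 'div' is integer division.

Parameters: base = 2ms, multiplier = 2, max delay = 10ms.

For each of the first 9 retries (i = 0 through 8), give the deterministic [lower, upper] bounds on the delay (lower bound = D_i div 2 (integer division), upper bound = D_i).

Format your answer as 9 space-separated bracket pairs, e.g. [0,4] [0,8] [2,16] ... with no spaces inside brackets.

Answer: [1,2] [2,4] [4,8] [5,10] [5,10] [5,10] [5,10] [5,10] [5,10]

Derivation:
Computing bounds per retry:
  i=0: D_i=min(2*2^0,10)=2, bounds=[1,2]
  i=1: D_i=min(2*2^1,10)=4, bounds=[2,4]
  i=2: D_i=min(2*2^2,10)=8, bounds=[4,8]
  i=3: D_i=min(2*2^3,10)=10, bounds=[5,10]
  i=4: D_i=min(2*2^4,10)=10, bounds=[5,10]
  i=5: D_i=min(2*2^5,10)=10, bounds=[5,10]
  i=6: D_i=min(2*2^6,10)=10, bounds=[5,10]
  i=7: D_i=min(2*2^7,10)=10, bounds=[5,10]
  i=8: D_i=min(2*2^8,10)=10, bounds=[5,10]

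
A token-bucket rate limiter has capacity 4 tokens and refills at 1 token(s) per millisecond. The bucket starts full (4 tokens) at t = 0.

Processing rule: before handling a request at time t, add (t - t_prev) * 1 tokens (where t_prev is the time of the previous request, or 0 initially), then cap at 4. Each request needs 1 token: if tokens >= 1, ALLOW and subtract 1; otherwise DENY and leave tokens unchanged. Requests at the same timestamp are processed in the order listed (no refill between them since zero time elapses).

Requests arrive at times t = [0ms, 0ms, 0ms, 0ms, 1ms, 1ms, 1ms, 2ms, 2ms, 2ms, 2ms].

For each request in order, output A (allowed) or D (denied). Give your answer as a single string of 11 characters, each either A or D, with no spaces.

Simulating step by step:
  req#1 t=0ms: ALLOW
  req#2 t=0ms: ALLOW
  req#3 t=0ms: ALLOW
  req#4 t=0ms: ALLOW
  req#5 t=1ms: ALLOW
  req#6 t=1ms: DENY
  req#7 t=1ms: DENY
  req#8 t=2ms: ALLOW
  req#9 t=2ms: DENY
  req#10 t=2ms: DENY
  req#11 t=2ms: DENY

Answer: AAAAADDADDD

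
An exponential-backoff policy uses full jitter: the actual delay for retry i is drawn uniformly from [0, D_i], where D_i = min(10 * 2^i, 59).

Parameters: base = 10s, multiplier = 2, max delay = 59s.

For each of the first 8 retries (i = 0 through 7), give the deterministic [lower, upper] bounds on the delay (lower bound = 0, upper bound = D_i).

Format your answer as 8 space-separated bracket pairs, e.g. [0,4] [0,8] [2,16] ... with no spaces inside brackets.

Computing bounds per retry:
  i=0: D_i=min(10*2^0,59)=10, bounds=[0,10]
  i=1: D_i=min(10*2^1,59)=20, bounds=[0,20]
  i=2: D_i=min(10*2^2,59)=40, bounds=[0,40]
  i=3: D_i=min(10*2^3,59)=59, bounds=[0,59]
  i=4: D_i=min(10*2^4,59)=59, bounds=[0,59]
  i=5: D_i=min(10*2^5,59)=59, bounds=[0,59]
  i=6: D_i=min(10*2^6,59)=59, bounds=[0,59]
  i=7: D_i=min(10*2^7,59)=59, bounds=[0,59]

Answer: [0,10] [0,20] [0,40] [0,59] [0,59] [0,59] [0,59] [0,59]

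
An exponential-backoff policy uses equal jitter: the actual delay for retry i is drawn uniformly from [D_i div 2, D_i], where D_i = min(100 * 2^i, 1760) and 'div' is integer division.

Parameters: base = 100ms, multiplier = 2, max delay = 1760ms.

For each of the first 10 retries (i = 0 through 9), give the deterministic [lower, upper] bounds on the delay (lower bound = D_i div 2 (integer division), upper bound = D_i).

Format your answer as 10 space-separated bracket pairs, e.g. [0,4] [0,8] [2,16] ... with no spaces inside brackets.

Computing bounds per retry:
  i=0: D_i=min(100*2^0,1760)=100, bounds=[50,100]
  i=1: D_i=min(100*2^1,1760)=200, bounds=[100,200]
  i=2: D_i=min(100*2^2,1760)=400, bounds=[200,400]
  i=3: D_i=min(100*2^3,1760)=800, bounds=[400,800]
  i=4: D_i=min(100*2^4,1760)=1600, bounds=[800,1600]
  i=5: D_i=min(100*2^5,1760)=1760, bounds=[880,1760]
  i=6: D_i=min(100*2^6,1760)=1760, bounds=[880,1760]
  i=7: D_i=min(100*2^7,1760)=1760, bounds=[880,1760]
  i=8: D_i=min(100*2^8,1760)=1760, bounds=[880,1760]
  i=9: D_i=min(100*2^9,1760)=1760, bounds=[880,1760]

Answer: [50,100] [100,200] [200,400] [400,800] [800,1600] [880,1760] [880,1760] [880,1760] [880,1760] [880,1760]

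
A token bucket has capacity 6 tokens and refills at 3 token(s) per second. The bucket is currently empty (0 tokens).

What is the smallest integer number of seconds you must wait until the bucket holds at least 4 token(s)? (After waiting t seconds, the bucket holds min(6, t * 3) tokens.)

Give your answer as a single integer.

Answer: 2

Derivation:
Need t * 3 >= 4, so t >= 4/3.
Smallest integer t = ceil(4/3) = 2.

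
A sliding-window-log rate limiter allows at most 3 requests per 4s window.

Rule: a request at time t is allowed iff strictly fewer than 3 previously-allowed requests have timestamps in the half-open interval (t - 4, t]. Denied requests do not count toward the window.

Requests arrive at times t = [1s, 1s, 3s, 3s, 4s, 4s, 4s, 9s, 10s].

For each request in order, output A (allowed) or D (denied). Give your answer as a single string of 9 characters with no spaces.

Tracking allowed requests in the window:
  req#1 t=1s: ALLOW
  req#2 t=1s: ALLOW
  req#3 t=3s: ALLOW
  req#4 t=3s: DENY
  req#5 t=4s: DENY
  req#6 t=4s: DENY
  req#7 t=4s: DENY
  req#8 t=9s: ALLOW
  req#9 t=10s: ALLOW

Answer: AAADDDDAA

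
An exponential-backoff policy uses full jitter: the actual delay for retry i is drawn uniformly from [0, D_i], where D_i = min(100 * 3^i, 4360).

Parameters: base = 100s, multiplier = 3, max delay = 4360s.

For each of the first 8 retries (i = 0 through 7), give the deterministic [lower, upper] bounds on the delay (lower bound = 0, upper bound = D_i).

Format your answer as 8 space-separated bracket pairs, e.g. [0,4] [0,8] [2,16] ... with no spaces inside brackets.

Answer: [0,100] [0,300] [0,900] [0,2700] [0,4360] [0,4360] [0,4360] [0,4360]

Derivation:
Computing bounds per retry:
  i=0: D_i=min(100*3^0,4360)=100, bounds=[0,100]
  i=1: D_i=min(100*3^1,4360)=300, bounds=[0,300]
  i=2: D_i=min(100*3^2,4360)=900, bounds=[0,900]
  i=3: D_i=min(100*3^3,4360)=2700, bounds=[0,2700]
  i=4: D_i=min(100*3^4,4360)=4360, bounds=[0,4360]
  i=5: D_i=min(100*3^5,4360)=4360, bounds=[0,4360]
  i=6: D_i=min(100*3^6,4360)=4360, bounds=[0,4360]
  i=7: D_i=min(100*3^7,4360)=4360, bounds=[0,4360]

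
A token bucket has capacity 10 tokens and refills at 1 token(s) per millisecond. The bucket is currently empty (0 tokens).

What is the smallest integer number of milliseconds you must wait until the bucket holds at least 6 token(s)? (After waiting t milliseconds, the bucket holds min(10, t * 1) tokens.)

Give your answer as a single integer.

Need t * 1 >= 6, so t >= 6/1.
Smallest integer t = ceil(6/1) = 6.

Answer: 6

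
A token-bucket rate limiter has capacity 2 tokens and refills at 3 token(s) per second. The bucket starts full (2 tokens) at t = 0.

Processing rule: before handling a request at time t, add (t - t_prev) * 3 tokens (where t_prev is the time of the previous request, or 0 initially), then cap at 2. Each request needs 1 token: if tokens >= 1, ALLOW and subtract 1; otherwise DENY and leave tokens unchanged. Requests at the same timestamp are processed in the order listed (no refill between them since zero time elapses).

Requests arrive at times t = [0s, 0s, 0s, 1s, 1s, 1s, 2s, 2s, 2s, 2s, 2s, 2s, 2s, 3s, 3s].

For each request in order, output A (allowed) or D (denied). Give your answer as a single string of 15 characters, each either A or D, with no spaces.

Answer: AADAADAADDDDDAA

Derivation:
Simulating step by step:
  req#1 t=0s: ALLOW
  req#2 t=0s: ALLOW
  req#3 t=0s: DENY
  req#4 t=1s: ALLOW
  req#5 t=1s: ALLOW
  req#6 t=1s: DENY
  req#7 t=2s: ALLOW
  req#8 t=2s: ALLOW
  req#9 t=2s: DENY
  req#10 t=2s: DENY
  req#11 t=2s: DENY
  req#12 t=2s: DENY
  req#13 t=2s: DENY
  req#14 t=3s: ALLOW
  req#15 t=3s: ALLOW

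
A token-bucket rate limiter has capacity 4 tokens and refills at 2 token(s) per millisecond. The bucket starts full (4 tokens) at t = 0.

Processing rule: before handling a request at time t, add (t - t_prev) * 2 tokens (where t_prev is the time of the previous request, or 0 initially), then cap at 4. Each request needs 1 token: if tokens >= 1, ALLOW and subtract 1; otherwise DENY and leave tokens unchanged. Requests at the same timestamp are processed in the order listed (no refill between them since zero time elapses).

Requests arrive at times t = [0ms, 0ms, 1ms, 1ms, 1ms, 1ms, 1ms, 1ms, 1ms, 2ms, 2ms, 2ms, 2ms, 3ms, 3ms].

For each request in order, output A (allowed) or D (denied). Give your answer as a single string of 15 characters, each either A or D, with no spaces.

Simulating step by step:
  req#1 t=0ms: ALLOW
  req#2 t=0ms: ALLOW
  req#3 t=1ms: ALLOW
  req#4 t=1ms: ALLOW
  req#5 t=1ms: ALLOW
  req#6 t=1ms: ALLOW
  req#7 t=1ms: DENY
  req#8 t=1ms: DENY
  req#9 t=1ms: DENY
  req#10 t=2ms: ALLOW
  req#11 t=2ms: ALLOW
  req#12 t=2ms: DENY
  req#13 t=2ms: DENY
  req#14 t=3ms: ALLOW
  req#15 t=3ms: ALLOW

Answer: AAAAAADDDAADDAA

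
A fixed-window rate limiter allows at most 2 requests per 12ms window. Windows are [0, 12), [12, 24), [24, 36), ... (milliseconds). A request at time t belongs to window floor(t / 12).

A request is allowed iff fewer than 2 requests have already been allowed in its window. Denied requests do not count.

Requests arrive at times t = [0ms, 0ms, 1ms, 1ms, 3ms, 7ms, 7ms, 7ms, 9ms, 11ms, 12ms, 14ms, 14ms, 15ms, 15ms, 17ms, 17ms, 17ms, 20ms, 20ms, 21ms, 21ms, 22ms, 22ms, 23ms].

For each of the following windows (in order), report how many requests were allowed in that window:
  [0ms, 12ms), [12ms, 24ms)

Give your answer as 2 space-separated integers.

Processing requests:
  req#1 t=0ms (window 0): ALLOW
  req#2 t=0ms (window 0): ALLOW
  req#3 t=1ms (window 0): DENY
  req#4 t=1ms (window 0): DENY
  req#5 t=3ms (window 0): DENY
  req#6 t=7ms (window 0): DENY
  req#7 t=7ms (window 0): DENY
  req#8 t=7ms (window 0): DENY
  req#9 t=9ms (window 0): DENY
  req#10 t=11ms (window 0): DENY
  req#11 t=12ms (window 1): ALLOW
  req#12 t=14ms (window 1): ALLOW
  req#13 t=14ms (window 1): DENY
  req#14 t=15ms (window 1): DENY
  req#15 t=15ms (window 1): DENY
  req#16 t=17ms (window 1): DENY
  req#17 t=17ms (window 1): DENY
  req#18 t=17ms (window 1): DENY
  req#19 t=20ms (window 1): DENY
  req#20 t=20ms (window 1): DENY
  req#21 t=21ms (window 1): DENY
  req#22 t=21ms (window 1): DENY
  req#23 t=22ms (window 1): DENY
  req#24 t=22ms (window 1): DENY
  req#25 t=23ms (window 1): DENY

Allowed counts by window: 2 2

Answer: 2 2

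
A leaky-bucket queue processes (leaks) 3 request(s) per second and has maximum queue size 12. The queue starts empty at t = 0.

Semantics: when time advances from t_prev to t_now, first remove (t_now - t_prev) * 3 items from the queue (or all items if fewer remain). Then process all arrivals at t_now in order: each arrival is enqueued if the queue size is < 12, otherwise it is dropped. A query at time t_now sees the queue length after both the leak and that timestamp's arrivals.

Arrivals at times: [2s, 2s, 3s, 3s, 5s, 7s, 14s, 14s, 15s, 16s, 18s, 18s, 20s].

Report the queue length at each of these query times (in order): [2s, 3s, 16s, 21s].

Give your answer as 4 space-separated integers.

Queue lengths at query times:
  query t=2s: backlog = 2
  query t=3s: backlog = 2
  query t=16s: backlog = 1
  query t=21s: backlog = 0

Answer: 2 2 1 0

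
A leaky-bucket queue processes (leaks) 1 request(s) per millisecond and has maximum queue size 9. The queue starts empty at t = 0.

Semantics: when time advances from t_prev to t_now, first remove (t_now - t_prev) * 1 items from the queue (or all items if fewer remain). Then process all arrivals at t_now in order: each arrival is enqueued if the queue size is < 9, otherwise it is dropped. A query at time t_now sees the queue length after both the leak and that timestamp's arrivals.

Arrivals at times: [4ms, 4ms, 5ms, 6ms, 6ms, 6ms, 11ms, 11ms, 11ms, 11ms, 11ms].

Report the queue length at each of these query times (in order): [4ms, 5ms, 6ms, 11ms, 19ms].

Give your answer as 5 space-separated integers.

Queue lengths at query times:
  query t=4ms: backlog = 2
  query t=5ms: backlog = 2
  query t=6ms: backlog = 4
  query t=11ms: backlog = 5
  query t=19ms: backlog = 0

Answer: 2 2 4 5 0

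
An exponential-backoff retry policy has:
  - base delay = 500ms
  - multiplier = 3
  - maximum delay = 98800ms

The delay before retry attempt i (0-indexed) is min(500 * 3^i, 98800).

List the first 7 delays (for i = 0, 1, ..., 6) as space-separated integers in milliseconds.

Computing each delay:
  i=0: min(500*3^0, 98800) = 500
  i=1: min(500*3^1, 98800) = 1500
  i=2: min(500*3^2, 98800) = 4500
  i=3: min(500*3^3, 98800) = 13500
  i=4: min(500*3^4, 98800) = 40500
  i=5: min(500*3^5, 98800) = 98800
  i=6: min(500*3^6, 98800) = 98800

Answer: 500 1500 4500 13500 40500 98800 98800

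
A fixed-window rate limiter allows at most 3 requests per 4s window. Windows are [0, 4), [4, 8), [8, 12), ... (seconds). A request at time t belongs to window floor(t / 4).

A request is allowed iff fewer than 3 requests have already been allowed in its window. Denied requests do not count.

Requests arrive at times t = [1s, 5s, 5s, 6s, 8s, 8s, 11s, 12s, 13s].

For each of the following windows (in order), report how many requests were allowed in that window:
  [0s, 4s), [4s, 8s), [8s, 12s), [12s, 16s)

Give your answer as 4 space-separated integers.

Processing requests:
  req#1 t=1s (window 0): ALLOW
  req#2 t=5s (window 1): ALLOW
  req#3 t=5s (window 1): ALLOW
  req#4 t=6s (window 1): ALLOW
  req#5 t=8s (window 2): ALLOW
  req#6 t=8s (window 2): ALLOW
  req#7 t=11s (window 2): ALLOW
  req#8 t=12s (window 3): ALLOW
  req#9 t=13s (window 3): ALLOW

Allowed counts by window: 1 3 3 2

Answer: 1 3 3 2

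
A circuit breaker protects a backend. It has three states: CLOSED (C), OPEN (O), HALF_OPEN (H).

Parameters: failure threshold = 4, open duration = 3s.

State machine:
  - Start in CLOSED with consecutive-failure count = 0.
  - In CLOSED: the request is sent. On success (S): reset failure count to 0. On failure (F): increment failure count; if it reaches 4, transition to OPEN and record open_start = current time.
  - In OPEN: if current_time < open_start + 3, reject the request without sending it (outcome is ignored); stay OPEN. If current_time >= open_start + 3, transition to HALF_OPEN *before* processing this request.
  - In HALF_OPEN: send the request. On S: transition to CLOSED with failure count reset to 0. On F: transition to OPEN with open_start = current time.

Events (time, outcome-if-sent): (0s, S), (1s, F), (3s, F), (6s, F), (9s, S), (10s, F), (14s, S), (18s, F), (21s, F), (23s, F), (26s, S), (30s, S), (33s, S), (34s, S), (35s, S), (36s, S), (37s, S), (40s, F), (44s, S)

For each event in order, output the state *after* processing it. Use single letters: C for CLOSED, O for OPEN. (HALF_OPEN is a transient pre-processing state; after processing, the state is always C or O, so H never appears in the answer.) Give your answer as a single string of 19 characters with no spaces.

State after each event:
  event#1 t=0s outcome=S: state=CLOSED
  event#2 t=1s outcome=F: state=CLOSED
  event#3 t=3s outcome=F: state=CLOSED
  event#4 t=6s outcome=F: state=CLOSED
  event#5 t=9s outcome=S: state=CLOSED
  event#6 t=10s outcome=F: state=CLOSED
  event#7 t=14s outcome=S: state=CLOSED
  event#8 t=18s outcome=F: state=CLOSED
  event#9 t=21s outcome=F: state=CLOSED
  event#10 t=23s outcome=F: state=CLOSED
  event#11 t=26s outcome=S: state=CLOSED
  event#12 t=30s outcome=S: state=CLOSED
  event#13 t=33s outcome=S: state=CLOSED
  event#14 t=34s outcome=S: state=CLOSED
  event#15 t=35s outcome=S: state=CLOSED
  event#16 t=36s outcome=S: state=CLOSED
  event#17 t=37s outcome=S: state=CLOSED
  event#18 t=40s outcome=F: state=CLOSED
  event#19 t=44s outcome=S: state=CLOSED

Answer: CCCCCCCCCCCCCCCCCCC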